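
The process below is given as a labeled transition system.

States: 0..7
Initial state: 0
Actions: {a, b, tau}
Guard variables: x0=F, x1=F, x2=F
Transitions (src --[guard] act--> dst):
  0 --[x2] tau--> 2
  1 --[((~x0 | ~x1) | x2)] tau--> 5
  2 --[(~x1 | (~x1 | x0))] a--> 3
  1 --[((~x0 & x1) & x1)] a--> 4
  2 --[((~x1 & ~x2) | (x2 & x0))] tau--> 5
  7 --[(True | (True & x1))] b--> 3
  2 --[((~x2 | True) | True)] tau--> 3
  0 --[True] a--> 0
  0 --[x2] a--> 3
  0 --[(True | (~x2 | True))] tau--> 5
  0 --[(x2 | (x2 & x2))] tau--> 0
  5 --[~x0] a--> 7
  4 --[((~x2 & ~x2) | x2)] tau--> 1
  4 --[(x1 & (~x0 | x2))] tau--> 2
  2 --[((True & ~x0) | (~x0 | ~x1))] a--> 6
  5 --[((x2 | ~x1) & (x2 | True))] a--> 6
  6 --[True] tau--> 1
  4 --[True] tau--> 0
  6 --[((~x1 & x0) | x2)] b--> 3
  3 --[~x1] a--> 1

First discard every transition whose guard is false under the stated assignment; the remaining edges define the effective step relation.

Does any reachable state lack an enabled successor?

Answer: DEADLOCK-FREE

Working:
Reach set: {0,1,3,5,6,7}
  0: a→0  tau→5  [2 out]
  1: tau→5  [1 out]
  3: a→1  [1 out]
  5: a→6  a→7  [2 out]
  6: tau→1  [1 out]
  7: b→3  [1 out]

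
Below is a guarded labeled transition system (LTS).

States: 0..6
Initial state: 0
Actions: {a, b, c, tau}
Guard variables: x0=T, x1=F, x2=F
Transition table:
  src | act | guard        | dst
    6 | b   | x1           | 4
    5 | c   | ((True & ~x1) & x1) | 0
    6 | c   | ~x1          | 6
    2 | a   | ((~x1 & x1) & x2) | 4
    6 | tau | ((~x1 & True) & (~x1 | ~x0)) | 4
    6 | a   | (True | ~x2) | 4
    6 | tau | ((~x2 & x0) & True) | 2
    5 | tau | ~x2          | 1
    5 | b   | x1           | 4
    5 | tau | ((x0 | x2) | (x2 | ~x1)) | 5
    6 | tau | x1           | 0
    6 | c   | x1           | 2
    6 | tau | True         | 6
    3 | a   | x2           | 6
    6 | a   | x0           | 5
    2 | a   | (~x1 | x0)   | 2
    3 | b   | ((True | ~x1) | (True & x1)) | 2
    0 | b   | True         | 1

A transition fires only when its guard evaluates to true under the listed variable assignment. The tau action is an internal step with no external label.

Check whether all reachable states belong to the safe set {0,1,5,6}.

Allowed set {0,1,5,6}
Reachable = {0,1}
  0: ✓
  1: ✓

Answer: INVARIANT HOLDS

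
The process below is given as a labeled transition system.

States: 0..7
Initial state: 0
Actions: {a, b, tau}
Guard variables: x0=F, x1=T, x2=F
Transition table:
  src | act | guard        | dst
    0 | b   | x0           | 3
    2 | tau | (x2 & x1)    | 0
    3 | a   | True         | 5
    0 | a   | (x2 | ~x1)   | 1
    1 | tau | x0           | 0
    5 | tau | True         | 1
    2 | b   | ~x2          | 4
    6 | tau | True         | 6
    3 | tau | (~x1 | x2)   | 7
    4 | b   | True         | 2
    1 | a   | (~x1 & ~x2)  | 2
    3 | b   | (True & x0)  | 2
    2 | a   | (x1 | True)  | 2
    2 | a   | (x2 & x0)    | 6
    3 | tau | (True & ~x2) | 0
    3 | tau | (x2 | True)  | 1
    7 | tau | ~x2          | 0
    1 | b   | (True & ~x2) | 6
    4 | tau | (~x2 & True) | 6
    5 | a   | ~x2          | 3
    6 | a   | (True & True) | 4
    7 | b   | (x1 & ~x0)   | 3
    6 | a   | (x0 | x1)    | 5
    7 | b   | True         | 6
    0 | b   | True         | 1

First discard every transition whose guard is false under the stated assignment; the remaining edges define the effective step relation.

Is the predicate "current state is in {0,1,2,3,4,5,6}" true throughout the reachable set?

Answer: INVARIANT HOLDS

Analysis:
Inv-set: {0,1,2,3,4,5,6}
Reach set: {0,1,2,3,4,5,6}
  0: ✓
  1: ✓
  2: ✓
  3: ✓
  4: ✓
  5: ✓
  6: ✓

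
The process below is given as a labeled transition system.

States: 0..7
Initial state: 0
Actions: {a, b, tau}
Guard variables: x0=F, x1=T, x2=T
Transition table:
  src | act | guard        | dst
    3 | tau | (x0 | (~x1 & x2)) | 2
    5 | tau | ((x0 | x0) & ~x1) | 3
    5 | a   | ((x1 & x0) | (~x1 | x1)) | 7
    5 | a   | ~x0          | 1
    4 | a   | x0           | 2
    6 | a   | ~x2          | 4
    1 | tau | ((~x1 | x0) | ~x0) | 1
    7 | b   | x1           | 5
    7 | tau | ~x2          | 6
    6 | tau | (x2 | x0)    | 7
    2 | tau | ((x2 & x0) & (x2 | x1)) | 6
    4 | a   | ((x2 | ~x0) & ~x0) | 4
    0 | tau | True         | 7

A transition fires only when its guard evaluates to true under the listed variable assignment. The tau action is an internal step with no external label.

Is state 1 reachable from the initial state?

7 transition(s) survive guard evaluation.
L0 = {0}
L1 = {7}  cumulative {0,7}
L2 = {5}  cumulative {0,5,7}
L3 = {1}  cumulative {0,1,5,7}
R = {0,1,5,7}
Path to 1: tau·b·a

Answer: REACHABLE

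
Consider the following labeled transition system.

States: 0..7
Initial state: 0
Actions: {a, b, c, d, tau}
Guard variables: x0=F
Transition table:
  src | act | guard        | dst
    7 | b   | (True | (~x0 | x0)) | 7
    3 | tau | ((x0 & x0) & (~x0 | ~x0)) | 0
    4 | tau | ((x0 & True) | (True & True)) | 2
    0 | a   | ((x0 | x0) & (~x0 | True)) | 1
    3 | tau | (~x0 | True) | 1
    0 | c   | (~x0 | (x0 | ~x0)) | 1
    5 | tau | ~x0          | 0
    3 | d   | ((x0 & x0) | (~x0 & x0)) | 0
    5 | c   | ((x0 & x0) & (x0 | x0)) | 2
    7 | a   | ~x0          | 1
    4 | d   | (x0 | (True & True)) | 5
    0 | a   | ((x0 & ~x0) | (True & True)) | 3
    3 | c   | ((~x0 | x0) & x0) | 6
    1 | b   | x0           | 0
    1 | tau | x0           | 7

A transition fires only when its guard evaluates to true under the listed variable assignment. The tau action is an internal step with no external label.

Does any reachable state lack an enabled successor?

R = {0,1,3}
  0: a→3  c→1  [2 out]
  1: ∅  [deadlock]
  3: tau→1  [1 out]
Path to 1: c

Answer: DEADLOCK at state 1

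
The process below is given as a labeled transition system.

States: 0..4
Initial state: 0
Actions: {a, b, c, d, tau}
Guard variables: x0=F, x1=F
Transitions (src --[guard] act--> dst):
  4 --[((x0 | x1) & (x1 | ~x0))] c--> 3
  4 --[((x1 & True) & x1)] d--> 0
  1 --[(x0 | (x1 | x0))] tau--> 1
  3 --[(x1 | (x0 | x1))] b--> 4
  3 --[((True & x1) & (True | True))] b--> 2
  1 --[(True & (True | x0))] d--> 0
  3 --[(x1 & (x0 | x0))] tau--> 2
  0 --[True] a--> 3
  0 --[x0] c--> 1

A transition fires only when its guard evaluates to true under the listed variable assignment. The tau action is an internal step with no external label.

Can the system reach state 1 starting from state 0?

Guard filter leaves 2 enabled edge(s).
Layer 0: {0}
Layer 1: {3}  now seen {0,3}
Reach set: {0,3}

Answer: UNREACHABLE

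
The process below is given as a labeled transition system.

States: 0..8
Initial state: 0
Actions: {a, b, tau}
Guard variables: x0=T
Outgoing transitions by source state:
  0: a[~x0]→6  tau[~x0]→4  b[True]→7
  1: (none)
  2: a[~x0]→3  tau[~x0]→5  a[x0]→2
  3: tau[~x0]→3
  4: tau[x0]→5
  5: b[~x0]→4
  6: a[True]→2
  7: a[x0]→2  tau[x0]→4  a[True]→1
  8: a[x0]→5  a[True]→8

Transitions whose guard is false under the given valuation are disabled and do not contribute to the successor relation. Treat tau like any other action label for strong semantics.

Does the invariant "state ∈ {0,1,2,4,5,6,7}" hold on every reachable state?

Safe = {0,1,2,4,5,6,7}
Reach set: {0,1,2,4,5,7}
  0: ok
  1: ok
  2: ok
  4: ok
  5: ok
  7: ok

Answer: INVARIANT HOLDS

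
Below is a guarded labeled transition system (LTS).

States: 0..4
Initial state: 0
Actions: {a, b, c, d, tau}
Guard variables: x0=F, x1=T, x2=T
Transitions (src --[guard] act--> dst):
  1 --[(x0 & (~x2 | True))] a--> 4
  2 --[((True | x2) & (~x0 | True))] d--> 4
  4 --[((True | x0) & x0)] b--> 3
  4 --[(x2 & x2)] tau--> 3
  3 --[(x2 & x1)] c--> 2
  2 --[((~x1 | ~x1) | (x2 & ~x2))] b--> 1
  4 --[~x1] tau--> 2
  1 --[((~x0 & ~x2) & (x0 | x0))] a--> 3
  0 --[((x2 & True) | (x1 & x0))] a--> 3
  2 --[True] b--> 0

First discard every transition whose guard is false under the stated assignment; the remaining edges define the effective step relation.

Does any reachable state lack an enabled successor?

Answer: DEADLOCK-FREE

Trace:
Reach set: {0,2,3,4}
  0: a→3  [1 exit(s)]
  2: b→0  d→4  [2 exit(s)]
  3: c→2  [1 exit(s)]
  4: tau→3  [1 exit(s)]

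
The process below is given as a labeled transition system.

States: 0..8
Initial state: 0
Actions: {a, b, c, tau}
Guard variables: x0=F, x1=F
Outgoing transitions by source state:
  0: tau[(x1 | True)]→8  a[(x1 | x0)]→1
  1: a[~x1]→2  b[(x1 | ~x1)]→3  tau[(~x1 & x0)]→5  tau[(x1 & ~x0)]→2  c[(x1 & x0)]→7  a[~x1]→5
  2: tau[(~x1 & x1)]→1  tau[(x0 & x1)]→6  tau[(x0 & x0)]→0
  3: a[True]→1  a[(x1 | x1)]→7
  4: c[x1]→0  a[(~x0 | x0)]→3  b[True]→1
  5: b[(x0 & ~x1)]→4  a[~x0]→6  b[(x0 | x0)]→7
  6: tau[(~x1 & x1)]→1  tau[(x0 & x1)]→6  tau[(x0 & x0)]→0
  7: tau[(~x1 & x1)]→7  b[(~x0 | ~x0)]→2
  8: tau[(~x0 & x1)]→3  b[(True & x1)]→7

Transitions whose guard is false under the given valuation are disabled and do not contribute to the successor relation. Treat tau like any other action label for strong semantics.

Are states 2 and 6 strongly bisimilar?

Refine partition for ~:
  P[0] = {{0,1,2,3,4,5,6,7,8}}
  P[1] = {{0},{1,4},{2,6,8},{3,5},{7}}
  P[2] = {{0},{1},{2,6,8},{3},{4},{5},{7}}
stable after 3 split(s): 7 block(s)
2∈{2,6,8}, 6∈{2,6,8}

Answer: BISIMILAR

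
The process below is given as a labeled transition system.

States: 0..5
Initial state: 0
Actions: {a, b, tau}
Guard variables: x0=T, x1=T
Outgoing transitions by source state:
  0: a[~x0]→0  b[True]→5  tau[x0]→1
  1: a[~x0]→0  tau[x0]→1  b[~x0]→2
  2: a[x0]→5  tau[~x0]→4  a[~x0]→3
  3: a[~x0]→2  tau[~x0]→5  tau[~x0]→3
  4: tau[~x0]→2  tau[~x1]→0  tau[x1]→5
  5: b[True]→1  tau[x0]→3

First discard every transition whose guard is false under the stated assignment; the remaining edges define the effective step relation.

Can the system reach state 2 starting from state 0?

Answer: UNREACHABLE

Working:
7 transition(s) survive guard evaluation.
L0 = {0}
L1 = {1,5}  total {0,1,5}
L2 = {3}  total {0,1,3,5}
R = {0,1,3,5}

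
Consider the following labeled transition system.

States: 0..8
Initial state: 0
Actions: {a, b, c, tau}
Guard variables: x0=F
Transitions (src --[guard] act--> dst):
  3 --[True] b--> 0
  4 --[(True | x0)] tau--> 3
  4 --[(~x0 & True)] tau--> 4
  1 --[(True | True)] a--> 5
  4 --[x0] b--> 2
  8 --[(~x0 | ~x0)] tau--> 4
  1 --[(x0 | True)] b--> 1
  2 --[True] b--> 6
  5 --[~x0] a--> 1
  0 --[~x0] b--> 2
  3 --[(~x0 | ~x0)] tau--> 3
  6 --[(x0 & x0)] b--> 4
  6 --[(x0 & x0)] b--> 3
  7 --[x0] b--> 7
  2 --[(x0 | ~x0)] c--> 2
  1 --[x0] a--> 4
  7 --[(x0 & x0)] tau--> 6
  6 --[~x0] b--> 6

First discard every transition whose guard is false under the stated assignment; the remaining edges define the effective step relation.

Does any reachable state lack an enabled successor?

Answer: DEADLOCK-FREE

Trace:
Reachable = {0,2,6}
  0: b→2  [1 exit(s)]
  2: b→6  c→2  [2 exit(s)]
  6: b→6  [1 exit(s)]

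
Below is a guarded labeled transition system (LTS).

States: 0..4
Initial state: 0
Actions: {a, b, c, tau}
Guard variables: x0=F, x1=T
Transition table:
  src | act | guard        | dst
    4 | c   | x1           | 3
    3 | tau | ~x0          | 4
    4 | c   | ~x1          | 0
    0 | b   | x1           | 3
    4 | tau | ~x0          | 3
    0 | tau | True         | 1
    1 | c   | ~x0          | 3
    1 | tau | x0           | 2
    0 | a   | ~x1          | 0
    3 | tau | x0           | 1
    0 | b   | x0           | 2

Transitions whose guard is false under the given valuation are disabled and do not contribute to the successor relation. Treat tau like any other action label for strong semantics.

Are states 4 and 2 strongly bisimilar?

Refine partition for ~:
  round 0: {{0,1,2,3,4}}
  round 1: {{0},{1},{2},{3},{4}}
5 equivalence class(es) (converged in 2)
[4]={4}  [2]={2}

Answer: NOT BISIMILAR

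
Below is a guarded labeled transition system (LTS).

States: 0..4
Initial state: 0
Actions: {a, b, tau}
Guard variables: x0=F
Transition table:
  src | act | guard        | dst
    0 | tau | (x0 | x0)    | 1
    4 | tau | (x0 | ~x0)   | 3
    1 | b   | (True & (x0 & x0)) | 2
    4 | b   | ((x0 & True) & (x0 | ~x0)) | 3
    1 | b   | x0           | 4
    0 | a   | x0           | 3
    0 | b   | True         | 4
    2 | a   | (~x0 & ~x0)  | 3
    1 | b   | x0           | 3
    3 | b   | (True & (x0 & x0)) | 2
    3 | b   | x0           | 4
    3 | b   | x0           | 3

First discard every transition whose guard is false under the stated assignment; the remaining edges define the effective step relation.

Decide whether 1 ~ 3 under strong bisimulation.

Refine partition for ~:
  P[0] = {{0,1,2,3,4}}
  P[1] = {{0},{1,3},{2},{4}}
Fixed point at round 2; 4 class(es).
1∈{1,3}, 3∈{1,3}

Answer: BISIMILAR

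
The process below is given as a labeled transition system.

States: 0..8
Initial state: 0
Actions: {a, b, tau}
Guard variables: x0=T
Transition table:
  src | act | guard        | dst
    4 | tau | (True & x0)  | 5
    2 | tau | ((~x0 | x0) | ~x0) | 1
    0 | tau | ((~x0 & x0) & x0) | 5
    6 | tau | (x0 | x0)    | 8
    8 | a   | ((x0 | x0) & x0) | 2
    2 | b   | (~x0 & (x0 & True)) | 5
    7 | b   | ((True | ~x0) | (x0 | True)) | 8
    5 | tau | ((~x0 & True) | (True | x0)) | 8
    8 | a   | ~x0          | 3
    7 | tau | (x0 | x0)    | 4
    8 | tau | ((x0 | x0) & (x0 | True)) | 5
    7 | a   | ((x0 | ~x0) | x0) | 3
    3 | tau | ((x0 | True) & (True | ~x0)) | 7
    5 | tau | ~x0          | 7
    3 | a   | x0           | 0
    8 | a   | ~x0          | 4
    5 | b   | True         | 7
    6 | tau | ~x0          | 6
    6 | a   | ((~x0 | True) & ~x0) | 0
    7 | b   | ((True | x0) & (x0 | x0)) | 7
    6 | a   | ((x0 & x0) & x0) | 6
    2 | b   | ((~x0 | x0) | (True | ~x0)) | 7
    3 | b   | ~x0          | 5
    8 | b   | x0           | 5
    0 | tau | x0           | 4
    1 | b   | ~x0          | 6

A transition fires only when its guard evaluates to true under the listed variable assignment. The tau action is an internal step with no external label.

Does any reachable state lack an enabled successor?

Reach set: {0,1,2,3,4,5,7,8}
  0: tau→4  [1 out]
  1: ∅  [deadlock]
  2: b→7  tau→1  [2 out]
  3: a→0  tau→7  [2 out]
  4: tau→5  [1 out]
  5: b→7  tau→8  [2 out]
  7: a→3  b→7  b→8  tau→4  [4 out]
  8: a→2  b→5  tau→5  [3 out]
witness 1: tau·tau·tau·a·tau

Answer: DEADLOCK at state 1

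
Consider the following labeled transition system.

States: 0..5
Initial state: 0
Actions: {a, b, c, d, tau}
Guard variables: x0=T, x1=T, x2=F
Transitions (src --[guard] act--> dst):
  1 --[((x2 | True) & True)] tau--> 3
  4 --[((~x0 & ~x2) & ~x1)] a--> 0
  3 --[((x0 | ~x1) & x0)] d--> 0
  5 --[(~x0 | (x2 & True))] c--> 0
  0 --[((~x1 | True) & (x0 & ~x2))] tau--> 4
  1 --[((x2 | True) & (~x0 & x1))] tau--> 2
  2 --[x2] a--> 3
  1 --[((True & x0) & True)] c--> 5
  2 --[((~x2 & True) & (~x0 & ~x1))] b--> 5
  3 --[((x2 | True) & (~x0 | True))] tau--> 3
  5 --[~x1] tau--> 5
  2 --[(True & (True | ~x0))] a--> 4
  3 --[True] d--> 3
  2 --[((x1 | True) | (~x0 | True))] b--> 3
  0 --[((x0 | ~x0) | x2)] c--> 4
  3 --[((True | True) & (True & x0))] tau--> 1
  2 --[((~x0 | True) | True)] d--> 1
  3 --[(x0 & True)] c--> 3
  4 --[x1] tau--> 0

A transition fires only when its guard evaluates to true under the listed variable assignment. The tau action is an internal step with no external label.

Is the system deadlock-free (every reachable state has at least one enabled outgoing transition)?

Answer: DEADLOCK-FREE

Working:
Reachable = {0,4}
  0: c→4  tau→4  [deg 2]
  4: tau→0  [deg 1]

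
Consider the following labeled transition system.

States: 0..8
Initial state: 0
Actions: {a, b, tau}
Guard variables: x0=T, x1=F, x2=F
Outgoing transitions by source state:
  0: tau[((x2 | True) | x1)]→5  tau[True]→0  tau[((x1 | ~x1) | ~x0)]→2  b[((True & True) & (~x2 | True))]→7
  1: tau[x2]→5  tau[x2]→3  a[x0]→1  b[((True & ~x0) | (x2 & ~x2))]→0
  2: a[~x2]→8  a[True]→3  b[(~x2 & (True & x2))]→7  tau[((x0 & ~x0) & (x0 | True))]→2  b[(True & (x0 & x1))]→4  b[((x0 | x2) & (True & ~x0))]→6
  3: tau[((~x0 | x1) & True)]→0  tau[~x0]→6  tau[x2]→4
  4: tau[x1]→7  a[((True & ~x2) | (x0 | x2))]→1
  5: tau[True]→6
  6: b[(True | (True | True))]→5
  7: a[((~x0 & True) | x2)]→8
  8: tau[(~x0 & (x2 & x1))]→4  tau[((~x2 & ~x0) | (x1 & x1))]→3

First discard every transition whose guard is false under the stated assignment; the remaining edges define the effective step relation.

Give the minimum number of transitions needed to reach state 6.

Answer: 2

Analysis:
Layered search for 6:
  Layer 0: {0}
  Layer 1: {2,5,7}
  Layer 2: {3,6,8}
first hit 6 at d=2 via tau·tau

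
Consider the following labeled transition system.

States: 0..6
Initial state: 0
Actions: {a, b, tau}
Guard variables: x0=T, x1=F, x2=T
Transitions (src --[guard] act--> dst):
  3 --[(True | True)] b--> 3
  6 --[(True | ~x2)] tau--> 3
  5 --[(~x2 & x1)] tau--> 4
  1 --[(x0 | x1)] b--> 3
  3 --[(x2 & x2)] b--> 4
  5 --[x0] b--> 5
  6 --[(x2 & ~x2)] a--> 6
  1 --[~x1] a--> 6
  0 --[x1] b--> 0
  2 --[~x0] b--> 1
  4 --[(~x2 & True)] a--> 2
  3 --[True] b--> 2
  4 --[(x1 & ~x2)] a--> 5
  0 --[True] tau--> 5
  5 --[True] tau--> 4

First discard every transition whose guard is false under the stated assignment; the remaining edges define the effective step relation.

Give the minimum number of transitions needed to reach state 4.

Answer: 2

Trace:
BFS to 4:
  Layer 0: {0}
  Layer 1: {5}
  Layer 2: {4}
first hit 4 at d=2 via tau·tau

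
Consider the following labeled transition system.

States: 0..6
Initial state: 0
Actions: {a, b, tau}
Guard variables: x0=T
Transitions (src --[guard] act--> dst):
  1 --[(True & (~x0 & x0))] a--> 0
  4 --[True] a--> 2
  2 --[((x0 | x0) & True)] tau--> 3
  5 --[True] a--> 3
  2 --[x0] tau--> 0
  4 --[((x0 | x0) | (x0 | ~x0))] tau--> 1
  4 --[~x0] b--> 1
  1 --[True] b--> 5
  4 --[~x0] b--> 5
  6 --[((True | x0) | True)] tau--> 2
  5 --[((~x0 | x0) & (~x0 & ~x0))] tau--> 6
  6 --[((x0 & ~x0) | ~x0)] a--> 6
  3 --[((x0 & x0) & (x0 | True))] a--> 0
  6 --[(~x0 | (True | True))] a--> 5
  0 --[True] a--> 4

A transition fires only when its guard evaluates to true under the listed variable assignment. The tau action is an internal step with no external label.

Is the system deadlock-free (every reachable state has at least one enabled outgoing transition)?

Answer: DEADLOCK-FREE

Trace:
Reachable = {0,1,2,3,4,5}
  0: a→4  [deg 1]
  1: b→5  [deg 1]
  2: tau→0  tau→3  [deg 2]
  3: a→0  [deg 1]
  4: a→2  tau→1  [deg 2]
  5: a→3  [deg 1]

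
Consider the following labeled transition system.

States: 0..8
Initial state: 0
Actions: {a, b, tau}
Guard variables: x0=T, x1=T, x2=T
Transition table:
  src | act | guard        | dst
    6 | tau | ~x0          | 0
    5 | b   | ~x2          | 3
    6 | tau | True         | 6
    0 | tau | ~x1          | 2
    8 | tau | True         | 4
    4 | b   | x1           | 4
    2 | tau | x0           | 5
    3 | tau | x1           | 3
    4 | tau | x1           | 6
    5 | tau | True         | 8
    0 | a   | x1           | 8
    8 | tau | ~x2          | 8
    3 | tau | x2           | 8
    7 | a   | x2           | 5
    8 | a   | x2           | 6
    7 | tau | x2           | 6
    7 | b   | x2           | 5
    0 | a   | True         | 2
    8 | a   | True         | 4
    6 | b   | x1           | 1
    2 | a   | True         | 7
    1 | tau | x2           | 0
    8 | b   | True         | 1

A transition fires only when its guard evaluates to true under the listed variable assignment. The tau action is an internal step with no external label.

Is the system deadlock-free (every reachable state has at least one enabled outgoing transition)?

R = {0,1,2,4,5,6,7,8}
  0: a→2  a→8  [2 exit(s)]
  1: tau→0  [1 exit(s)]
  2: a→7  tau→5  [2 exit(s)]
  4: b→4  tau→6  [2 exit(s)]
  5: tau→8  [1 exit(s)]
  6: b→1  tau→6  [2 exit(s)]
  7: a→5  b→5  tau→6  [3 exit(s)]
  8: a→4  a→6  b→1  tau→4  [4 exit(s)]

Answer: DEADLOCK-FREE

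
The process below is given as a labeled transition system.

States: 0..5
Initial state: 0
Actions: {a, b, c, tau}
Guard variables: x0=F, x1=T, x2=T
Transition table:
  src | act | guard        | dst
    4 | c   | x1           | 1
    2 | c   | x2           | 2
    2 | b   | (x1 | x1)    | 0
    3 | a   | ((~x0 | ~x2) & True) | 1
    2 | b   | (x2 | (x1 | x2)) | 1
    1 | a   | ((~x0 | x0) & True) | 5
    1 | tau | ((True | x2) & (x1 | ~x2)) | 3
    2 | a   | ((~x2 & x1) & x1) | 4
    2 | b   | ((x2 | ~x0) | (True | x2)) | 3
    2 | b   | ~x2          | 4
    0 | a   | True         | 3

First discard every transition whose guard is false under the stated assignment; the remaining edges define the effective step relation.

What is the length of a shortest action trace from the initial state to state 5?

Layered search for 5:
  Layer 0: {0}
  Layer 1: {3}
  Layer 2: {1}
  Layer 3: {5}
first hit 5 at d=3 via a·a·a

Answer: 3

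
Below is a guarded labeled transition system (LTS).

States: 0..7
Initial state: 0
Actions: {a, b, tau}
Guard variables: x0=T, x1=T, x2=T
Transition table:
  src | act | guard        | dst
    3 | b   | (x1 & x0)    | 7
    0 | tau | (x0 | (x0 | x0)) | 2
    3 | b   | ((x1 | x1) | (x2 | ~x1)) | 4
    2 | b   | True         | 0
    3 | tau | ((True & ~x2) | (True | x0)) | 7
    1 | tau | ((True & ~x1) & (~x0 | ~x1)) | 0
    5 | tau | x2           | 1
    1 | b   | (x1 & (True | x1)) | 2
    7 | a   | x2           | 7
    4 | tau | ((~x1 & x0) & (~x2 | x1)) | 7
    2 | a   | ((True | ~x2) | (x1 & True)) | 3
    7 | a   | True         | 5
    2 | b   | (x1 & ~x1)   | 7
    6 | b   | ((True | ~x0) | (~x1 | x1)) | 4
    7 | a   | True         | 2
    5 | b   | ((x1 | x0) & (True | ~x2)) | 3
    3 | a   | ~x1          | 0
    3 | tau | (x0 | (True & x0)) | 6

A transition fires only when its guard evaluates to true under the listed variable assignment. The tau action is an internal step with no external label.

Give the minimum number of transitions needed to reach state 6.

Answer: 3

Analysis:
Layered search for 6:
  depth 0: {0}
  depth 1: {2}
  depth 2: {3}
  depth 3: {4,6,7}
depth(6)=3, e.g. tau·a·tau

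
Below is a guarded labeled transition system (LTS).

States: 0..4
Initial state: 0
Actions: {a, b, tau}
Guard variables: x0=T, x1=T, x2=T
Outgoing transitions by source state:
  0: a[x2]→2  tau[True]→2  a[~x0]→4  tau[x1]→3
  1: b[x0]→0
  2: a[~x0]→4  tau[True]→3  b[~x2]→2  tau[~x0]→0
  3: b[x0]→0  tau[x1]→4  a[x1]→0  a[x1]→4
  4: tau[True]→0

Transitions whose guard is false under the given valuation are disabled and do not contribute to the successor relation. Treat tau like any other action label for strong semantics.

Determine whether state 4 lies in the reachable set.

Answer: REACHABLE

Trace:
10 transition(s) survive guard evaluation.
L0 = {0}
L1 = {2,3}  cumulative {0,2,3}
L2 = {4}  cumulative {0,2,3,4}
Reachable = {0,2,3,4}
Path to 4: tau·tau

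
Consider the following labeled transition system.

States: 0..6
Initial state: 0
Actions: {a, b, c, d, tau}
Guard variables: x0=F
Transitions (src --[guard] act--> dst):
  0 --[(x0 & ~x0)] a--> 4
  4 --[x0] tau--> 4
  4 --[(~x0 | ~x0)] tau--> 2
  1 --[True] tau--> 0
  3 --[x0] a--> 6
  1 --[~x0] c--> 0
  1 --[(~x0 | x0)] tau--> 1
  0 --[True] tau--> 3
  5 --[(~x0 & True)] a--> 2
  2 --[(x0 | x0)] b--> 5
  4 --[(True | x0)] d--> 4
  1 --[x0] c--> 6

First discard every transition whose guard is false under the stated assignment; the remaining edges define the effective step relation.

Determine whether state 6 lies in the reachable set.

After dropping false guards: 7 live edges.
depth 0: {0}
depth 1: {3}  now seen {0,3}
Reach set: {0,3}

Answer: UNREACHABLE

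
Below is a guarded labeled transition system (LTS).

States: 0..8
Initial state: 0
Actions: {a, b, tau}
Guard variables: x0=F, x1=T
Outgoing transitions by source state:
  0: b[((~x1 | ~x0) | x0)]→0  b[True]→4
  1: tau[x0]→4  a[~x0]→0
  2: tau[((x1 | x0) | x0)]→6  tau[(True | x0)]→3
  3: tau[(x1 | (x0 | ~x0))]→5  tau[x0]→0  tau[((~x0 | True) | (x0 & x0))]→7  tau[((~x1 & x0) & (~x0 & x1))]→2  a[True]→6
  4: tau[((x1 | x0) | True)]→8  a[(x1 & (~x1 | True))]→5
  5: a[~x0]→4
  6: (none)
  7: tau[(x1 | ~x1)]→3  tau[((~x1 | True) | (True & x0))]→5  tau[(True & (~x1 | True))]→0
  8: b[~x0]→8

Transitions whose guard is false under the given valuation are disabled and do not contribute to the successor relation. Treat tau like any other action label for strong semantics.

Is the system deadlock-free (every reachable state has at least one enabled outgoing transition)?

Answer: DEADLOCK-FREE

Analysis:
R = {0,4,5,8}
  0: b→0  b→4  [2 exit(s)]
  4: a→5  tau→8  [2 exit(s)]
  5: a→4  [1 exit(s)]
  8: b→8  [1 exit(s)]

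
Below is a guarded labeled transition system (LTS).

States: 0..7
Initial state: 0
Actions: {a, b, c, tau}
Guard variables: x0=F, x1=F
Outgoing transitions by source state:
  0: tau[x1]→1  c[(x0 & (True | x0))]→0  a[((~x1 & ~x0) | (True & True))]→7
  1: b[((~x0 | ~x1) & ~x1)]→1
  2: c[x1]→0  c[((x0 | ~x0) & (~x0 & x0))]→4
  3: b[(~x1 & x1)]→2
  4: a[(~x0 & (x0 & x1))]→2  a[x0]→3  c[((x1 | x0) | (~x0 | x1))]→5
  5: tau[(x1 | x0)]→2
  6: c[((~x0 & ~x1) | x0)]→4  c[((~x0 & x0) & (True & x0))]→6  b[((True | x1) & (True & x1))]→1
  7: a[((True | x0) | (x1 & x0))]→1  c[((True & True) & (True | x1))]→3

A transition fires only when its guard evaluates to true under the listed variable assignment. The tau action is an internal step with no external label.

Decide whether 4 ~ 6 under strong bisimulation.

Bisimulation quotient by refinement:
  round 0: {{0,1,2,3,4,5,6,7}}
  round 1: {{0},{1},{2,3,5},{4,6},{7}}
  round 2: {{0},{1},{2,3,5},{4},{6},{7}}
stable after 3 split(s): 6 block(s)
[4]={4}  [6]={6}

Answer: NOT BISIMILAR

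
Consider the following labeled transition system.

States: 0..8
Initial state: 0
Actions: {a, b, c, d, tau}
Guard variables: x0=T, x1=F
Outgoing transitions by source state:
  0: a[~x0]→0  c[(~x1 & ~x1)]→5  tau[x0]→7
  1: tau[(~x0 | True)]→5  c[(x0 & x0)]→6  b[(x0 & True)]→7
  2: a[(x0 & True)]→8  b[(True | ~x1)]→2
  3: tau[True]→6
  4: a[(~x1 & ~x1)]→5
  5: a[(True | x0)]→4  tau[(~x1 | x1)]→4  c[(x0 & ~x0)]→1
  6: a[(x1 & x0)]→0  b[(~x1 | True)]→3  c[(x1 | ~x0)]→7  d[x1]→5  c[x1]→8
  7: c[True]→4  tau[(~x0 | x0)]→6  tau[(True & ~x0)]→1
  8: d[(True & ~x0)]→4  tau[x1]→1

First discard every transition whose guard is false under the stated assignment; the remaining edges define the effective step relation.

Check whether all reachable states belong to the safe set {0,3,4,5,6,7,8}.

Answer: INVARIANT HOLDS

Working:
Safe = {0,3,4,5,6,7,8}
Reach set: {0,3,4,5,6,7}
  0: ✓
  3: ✓
  4: ✓
  5: ✓
  6: ✓
  7: ✓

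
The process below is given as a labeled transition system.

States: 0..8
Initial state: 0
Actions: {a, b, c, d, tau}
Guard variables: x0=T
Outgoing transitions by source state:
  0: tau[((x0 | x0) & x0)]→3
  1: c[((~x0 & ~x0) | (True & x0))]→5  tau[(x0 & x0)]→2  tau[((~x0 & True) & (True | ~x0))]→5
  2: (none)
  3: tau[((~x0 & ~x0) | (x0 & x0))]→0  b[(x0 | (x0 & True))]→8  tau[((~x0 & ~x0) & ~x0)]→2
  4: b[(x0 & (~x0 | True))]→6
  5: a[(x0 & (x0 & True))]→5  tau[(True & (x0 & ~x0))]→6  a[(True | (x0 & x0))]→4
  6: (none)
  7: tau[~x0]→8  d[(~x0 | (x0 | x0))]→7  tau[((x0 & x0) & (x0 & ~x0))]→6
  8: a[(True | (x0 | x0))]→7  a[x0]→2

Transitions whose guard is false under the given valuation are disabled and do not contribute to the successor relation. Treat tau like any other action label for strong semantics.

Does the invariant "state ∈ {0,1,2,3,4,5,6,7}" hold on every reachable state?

Answer: INVARIANT VIOLATED at state 8

Analysis:
Safe = {0,1,2,3,4,5,6,7}
Reach set: {0,2,3,7,8}
  0: ok
  2: ok
  3: ok
  7: ok
  8: VIOLATES
reach 8 via tau·b — violates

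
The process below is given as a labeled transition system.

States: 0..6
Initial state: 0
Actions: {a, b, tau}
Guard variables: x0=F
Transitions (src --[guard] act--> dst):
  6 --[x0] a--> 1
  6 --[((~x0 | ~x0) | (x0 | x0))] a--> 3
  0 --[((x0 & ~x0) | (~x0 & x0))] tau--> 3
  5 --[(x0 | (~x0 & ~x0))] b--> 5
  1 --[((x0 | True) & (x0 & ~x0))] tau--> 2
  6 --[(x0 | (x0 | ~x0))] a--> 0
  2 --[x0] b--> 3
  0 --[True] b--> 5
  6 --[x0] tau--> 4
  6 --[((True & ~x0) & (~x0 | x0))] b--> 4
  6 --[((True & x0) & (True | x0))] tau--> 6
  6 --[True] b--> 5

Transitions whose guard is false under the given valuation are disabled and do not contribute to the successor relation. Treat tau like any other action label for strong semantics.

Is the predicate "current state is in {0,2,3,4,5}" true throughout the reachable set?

Inv-set: {0,2,3,4,5}
Reach set: {0,5}
  0: ✓
  5: ✓

Answer: INVARIANT HOLDS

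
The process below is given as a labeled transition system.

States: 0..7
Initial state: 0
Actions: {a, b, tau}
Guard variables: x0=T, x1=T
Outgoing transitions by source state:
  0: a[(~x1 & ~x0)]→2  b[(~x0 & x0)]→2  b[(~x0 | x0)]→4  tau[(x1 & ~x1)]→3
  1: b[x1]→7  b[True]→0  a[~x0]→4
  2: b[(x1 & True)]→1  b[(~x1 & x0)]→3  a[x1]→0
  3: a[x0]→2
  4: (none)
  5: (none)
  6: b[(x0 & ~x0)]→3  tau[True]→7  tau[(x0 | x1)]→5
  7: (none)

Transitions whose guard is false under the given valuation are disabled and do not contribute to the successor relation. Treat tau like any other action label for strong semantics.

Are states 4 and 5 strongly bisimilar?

Answer: BISIMILAR

Analysis:
Bisimulation quotient by refinement:
  round 0: {{0,1,2,3,4,5,6,7}}
  round 1: {{0,1},{2},{3},{4,5,7},{6}}
  round 2: {{0},{1},{2},{3},{4,5,7},{6}}
Fixed point at round 3; 6 class(es).
4∈{4,5,7}, 5∈{4,5,7}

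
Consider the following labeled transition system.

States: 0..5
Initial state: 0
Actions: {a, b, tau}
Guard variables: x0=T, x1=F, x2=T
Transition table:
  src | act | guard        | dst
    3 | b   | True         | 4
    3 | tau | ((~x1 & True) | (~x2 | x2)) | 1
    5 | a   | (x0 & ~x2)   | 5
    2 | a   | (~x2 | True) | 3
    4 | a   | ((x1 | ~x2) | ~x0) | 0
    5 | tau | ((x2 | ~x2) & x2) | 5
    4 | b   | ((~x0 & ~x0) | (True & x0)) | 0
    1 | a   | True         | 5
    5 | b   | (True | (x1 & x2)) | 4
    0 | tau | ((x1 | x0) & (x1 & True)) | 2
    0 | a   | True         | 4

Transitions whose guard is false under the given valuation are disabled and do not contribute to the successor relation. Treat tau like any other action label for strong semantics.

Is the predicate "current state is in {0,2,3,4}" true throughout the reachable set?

Answer: INVARIANT HOLDS

Working:
Allowed set {0,2,3,4}
R = {0,4}
  0: ✓
  4: ✓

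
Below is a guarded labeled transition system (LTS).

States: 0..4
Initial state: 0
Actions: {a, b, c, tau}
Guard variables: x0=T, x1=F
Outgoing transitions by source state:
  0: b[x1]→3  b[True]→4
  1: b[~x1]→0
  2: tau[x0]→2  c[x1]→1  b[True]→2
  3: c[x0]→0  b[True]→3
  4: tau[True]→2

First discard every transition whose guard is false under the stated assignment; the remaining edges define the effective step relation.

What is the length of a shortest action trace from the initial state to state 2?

BFS to 2:
  depth 0: {0}
  depth 1: {4}
  depth 2: {2}
depth(2)=2, e.g. b·tau

Answer: 2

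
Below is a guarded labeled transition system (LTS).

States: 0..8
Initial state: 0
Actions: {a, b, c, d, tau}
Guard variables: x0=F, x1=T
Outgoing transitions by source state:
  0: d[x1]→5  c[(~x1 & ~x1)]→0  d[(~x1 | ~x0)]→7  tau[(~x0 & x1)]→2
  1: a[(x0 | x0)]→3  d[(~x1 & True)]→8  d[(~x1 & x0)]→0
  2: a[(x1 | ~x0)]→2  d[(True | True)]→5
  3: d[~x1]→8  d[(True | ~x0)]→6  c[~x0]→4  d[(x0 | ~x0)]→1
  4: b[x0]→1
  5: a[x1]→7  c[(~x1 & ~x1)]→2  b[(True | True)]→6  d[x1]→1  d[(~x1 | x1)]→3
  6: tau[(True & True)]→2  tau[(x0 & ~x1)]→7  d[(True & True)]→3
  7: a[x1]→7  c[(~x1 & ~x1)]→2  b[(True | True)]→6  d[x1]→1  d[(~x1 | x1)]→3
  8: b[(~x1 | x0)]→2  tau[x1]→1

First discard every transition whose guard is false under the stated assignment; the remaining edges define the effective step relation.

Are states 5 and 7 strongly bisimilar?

Answer: BISIMILAR

Trace:
Refine partition for ~:
  P[0] = {{0,1,2,3,4,5,6,7,8}}
  P[1] = {{0,6},{1,4},{2},{3},{5,7},{8}}
  P[2] = {{0},{1,4},{2},{3},{5,7},{6},{8}}
7 equivalence class(es) (converged in 3)
class of 5: {5,7}; class of 7: {5,7}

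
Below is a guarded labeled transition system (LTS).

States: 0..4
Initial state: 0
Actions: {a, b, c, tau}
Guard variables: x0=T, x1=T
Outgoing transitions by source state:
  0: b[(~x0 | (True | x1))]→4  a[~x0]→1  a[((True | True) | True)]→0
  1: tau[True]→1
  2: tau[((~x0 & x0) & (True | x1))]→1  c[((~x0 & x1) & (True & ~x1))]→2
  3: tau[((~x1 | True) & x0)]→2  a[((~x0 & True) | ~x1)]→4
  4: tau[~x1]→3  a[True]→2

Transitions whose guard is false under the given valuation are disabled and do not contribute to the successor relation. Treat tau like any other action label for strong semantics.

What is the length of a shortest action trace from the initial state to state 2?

Answer: 2

Trace:
Breadth-first toward 2:
  Layer 0: {0}
  Layer 1: {4}
  Layer 2: {2}
first hit 2 at d=2 via b·a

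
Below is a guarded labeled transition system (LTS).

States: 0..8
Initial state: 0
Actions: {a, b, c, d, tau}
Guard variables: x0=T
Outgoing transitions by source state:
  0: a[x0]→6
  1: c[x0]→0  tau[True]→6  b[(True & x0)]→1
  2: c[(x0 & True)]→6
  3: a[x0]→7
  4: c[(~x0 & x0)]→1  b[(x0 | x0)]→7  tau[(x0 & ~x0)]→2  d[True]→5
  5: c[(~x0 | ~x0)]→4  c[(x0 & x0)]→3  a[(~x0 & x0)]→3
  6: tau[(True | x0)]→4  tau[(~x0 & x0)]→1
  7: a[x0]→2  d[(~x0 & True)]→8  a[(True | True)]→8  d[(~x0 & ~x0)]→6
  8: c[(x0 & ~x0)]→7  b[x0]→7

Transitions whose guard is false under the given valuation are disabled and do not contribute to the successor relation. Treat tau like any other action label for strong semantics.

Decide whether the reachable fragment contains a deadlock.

Reach set: {0,2,3,4,5,6,7,8}
  0: a→6  [deg 1]
  2: c→6  [deg 1]
  3: a→7  [deg 1]
  4: b→7  d→5  [deg 2]
  5: c→3  [deg 1]
  6: tau→4  [deg 1]
  7: a→2  a→8  [deg 2]
  8: b→7  [deg 1]

Answer: DEADLOCK-FREE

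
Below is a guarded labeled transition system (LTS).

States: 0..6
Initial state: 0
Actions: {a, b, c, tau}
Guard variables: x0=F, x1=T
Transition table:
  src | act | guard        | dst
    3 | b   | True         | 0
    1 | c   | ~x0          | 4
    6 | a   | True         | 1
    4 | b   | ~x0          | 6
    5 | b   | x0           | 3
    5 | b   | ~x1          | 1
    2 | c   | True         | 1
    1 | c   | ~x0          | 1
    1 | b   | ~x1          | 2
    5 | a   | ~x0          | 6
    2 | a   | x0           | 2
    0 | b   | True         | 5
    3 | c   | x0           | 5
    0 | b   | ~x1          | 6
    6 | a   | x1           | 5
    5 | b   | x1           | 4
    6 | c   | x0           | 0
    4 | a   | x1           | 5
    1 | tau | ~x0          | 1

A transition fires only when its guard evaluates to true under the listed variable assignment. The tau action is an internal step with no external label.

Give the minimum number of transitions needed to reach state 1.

Answer: 3

Working:
BFS to 1:
  Layer 0: {0}
  Layer 1: {5}
  Layer 2: {4,6}
  Layer 3: {1}
depth(1)=3, e.g. b·a·a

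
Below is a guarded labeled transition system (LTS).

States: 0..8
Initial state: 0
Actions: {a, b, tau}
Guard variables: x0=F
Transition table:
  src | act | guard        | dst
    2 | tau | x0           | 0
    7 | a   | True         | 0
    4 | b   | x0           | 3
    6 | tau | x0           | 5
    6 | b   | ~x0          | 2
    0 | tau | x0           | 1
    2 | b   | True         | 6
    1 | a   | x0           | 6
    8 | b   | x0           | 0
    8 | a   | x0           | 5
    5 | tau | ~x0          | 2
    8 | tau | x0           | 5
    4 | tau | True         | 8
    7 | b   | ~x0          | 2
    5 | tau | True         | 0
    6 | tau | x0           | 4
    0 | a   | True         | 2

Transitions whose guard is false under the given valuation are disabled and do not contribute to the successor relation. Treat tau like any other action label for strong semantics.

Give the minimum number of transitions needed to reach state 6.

Breadth-first toward 6:
  L0 = {0}
  L1 = {2}
  L2 = {6}
first hit 6 at d=2 via a·b

Answer: 2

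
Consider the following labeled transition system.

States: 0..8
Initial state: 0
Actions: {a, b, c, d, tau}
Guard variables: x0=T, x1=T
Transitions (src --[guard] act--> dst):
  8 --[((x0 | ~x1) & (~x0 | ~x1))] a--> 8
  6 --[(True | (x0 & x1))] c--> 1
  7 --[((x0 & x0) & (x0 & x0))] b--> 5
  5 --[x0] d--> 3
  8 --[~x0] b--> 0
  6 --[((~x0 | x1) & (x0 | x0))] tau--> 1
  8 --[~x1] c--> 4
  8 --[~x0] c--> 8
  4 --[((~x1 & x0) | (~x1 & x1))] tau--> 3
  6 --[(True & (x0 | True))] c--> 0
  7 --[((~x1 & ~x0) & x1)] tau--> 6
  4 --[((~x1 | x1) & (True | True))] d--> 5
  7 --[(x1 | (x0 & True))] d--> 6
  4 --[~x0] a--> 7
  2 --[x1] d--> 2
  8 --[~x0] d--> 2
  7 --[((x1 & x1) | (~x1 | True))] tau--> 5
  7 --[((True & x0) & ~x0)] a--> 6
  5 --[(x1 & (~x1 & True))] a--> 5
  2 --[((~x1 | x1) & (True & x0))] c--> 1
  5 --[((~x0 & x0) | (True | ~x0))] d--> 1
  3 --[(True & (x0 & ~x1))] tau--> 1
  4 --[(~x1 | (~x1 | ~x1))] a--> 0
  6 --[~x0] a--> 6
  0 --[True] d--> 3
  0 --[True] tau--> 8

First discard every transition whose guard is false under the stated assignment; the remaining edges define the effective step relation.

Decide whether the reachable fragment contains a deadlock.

Answer: DEADLOCK at state 3

Working:
Reachable = {0,3,8}
  0: d→3  tau→8  [2 out]
  3: ∅  [STUCK]
  8: ∅  [STUCK]
trace reaching 3: d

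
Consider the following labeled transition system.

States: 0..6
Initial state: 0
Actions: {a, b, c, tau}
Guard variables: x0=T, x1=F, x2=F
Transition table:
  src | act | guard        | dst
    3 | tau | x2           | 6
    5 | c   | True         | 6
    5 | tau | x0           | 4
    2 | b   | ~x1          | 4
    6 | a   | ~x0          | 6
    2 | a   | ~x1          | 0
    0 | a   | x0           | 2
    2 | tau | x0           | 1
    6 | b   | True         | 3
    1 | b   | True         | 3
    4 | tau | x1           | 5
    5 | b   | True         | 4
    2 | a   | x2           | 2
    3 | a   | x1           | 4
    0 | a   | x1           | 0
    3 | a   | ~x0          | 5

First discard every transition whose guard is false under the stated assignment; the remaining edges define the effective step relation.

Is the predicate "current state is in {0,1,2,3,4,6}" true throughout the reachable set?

Answer: INVARIANT HOLDS

Trace:
Safe = {0,1,2,3,4,6}
Reach set: {0,1,2,3,4}
  0: ✓
  1: ✓
  2: ✓
  3: ✓
  4: ✓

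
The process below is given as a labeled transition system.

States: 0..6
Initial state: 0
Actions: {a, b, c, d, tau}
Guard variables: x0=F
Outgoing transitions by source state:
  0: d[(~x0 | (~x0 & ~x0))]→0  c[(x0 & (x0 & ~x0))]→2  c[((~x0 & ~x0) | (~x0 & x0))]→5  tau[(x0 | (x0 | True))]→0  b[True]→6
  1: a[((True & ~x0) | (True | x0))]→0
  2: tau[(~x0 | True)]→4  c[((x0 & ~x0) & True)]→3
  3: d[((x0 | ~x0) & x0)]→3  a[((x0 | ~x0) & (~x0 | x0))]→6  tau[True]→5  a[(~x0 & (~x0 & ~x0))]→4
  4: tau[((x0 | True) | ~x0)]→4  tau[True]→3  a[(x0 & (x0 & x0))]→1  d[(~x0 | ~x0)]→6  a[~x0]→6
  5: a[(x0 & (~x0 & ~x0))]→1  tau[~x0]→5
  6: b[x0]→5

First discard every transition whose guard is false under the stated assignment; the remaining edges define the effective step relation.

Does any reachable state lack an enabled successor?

Reachable = {0,5,6}
  0: b→6  c→5  d→0  tau→0  [deg 4]
  5: tau→5  [deg 1]
  6: ∅  [no exit]
trace reaching 6: b

Answer: DEADLOCK at state 6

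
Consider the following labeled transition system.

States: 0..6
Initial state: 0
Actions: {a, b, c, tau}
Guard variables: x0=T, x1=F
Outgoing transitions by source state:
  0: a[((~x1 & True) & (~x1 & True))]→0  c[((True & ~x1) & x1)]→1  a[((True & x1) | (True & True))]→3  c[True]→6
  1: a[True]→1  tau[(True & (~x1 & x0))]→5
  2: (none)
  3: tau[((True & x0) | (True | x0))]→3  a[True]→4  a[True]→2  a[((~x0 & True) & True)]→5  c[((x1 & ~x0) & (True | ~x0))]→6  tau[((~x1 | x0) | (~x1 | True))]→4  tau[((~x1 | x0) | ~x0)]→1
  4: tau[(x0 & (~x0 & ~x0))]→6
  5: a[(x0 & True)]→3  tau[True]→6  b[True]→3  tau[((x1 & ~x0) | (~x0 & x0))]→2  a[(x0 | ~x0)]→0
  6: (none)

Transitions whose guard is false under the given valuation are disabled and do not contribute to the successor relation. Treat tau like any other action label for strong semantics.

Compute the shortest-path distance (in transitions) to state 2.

Breadth-first toward 2:
  L0 = {0}
  L1 = {3,6}
  L2 = {1,2,4}
depth(2)=2, e.g. a·a

Answer: 2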